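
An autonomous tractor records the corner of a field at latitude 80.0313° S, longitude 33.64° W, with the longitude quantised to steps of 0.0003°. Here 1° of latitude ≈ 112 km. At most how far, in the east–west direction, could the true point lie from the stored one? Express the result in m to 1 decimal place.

With a 0.0003° grid the true value lies within half a step, ±0.0003°/2 = ±0.00015°, of the stored one.
One degree of longitude at 80.0313° is 112000 × cos 80.0313° ≈ 112000 × 0.1731 = 19388.3 m.
Maximum E–W displacement: 0.00015 × 19388.3 = 2.90825 m.

2.9 m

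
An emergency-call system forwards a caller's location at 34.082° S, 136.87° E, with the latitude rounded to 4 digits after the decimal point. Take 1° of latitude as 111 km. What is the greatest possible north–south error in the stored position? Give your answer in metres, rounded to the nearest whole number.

Rounding to 4 decimal places leaves the latitude within ±5e-05° of the true value.
North–south distance: 5e-05° × 111000 m/° = 5.55 m.

6 metres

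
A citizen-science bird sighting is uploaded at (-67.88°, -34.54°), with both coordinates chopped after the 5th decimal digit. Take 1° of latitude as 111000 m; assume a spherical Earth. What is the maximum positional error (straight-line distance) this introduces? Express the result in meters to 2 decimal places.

1.19 meters

Truncating at 5 decimal places can drop up to a full unit in the last place, so each coordinate may be off by as much as 1e-05°.
North–south component: 1e-05° × 111000 = 1.11 m.
East–west component at 67.88°: 1e-05° × 111000 × cos 67.88° ≈ 1e-05 × 41796.8 ≈ 0.417968 m.
Worst case both components are at the extreme and orthogonal: √(1.11² + 0.417968²) ≈ 1.18608 m.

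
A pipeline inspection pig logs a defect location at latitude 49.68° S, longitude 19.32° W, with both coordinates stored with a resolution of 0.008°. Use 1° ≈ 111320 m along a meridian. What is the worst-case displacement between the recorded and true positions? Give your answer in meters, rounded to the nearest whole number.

530 meters

With a 0.008° grid the true value lies within half a step, ±0.008°/2 = ±0.004°, of the stored one.
Latitude error → 0.004 × 111320 = 445.28 m along the meridian.
Longitude error → 0.004 × 111320 × cos 49.68° = 0.004 × 111320 × 0.6471 ≈ 288.121 m.
Worst case both components are at the extreme and orthogonal: √(445.28² + 288.121²) ≈ 530.366 m.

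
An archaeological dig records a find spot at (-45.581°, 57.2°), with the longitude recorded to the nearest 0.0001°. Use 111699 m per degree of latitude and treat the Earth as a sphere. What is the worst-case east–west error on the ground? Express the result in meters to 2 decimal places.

3.91 meters

Rounding to 4 decimal places leaves the longitude within ±5e-05° of the true value.
One degree of longitude at 45.581° is 111699 × cos 45.581° ≈ 111699 × 0.6999 = 78178.2 m.
So at most 5e-05° × 78178.2 ≈ 3.90891 m east–west.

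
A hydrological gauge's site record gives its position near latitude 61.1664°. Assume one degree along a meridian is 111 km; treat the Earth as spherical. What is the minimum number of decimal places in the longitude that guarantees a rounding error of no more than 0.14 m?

At 61.1664° one degree of longitude covers 111000 × cos 61.1664° ≈ 111000 × 0.4823 ≈ 53531.7 m.
With N decimal places the half-ulp bound is 0.5·10⁻ᴺ°, or 0.5·10⁻ᴺ × 53531.7 m on the ground.
Setting 26765.8 × 10⁻ᴺ ≤ 0.14 gives 10ᴺ ≥ 1.912e+05, i.e. N ≥ 5.28.
At 5 places the error can reach 0.268 m, but 6 places keeps it to 0.0268 m.

6 decimal places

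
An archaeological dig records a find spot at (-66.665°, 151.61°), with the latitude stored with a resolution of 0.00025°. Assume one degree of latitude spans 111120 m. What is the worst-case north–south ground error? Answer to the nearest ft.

46 ft

With a 0.00025° grid the true value lies within half a step, ±0.00025°/2 = ±0.000125°, of the stored one.
North–south distance: 0.000125° × 111120 m/° = 13.89 m.
Converting: 13.89 m × 3.2808 ft/m ≈ 45.571 ft.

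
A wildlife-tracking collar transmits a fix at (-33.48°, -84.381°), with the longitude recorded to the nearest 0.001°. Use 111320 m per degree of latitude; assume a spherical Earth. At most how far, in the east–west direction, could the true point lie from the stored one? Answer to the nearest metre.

46 metres

Rounding to 3 decimal places leaves the longitude within ±0.0005° of the true value.
Parallels shrink by cos φ, so at 33.48° a degree of longitude is 111320 × 0.8341 ≈ 92849.6 m.
Maximum E–W displacement: 0.0005 × 92849.6 = 46.4248 m.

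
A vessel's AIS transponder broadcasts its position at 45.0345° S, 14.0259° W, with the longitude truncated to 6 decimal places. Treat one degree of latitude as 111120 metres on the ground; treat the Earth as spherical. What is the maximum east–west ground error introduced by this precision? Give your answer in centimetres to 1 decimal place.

7.9 centimetres

Truncating at 6 decimal places can drop up to a full unit in the last place, so the longitude may be off by as much as 1e-06°.
Parallels shrink by cos φ, so at 45.0345° a degree of longitude is 111120 × 0.7067 ≈ 78526.4 m.
Maximum E–W displacement: 1e-06 × 78526.4 = 0.0785264 m.
That is 0.0785264 m = 7.8526 cm.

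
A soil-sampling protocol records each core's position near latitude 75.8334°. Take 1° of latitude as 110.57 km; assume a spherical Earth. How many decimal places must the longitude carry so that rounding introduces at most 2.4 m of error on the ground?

At 75.8334° one degree of longitude covers 110570 × cos 75.8334° ≈ 110570 × 0.2447 ≈ 27061.1 m.
Rounding to N decimal places gives at most 0.5 × 10⁻ᴺ degrees of error, i.e. 0.5 × 10⁻ᴺ × 27061.1 m.
Setting 13530.6 × 10⁻ᴺ ≤ 2.4 gives 10ᴺ ≥ 5638, i.e. N ≥ 3.75.
At 3 places the error can reach 13.5 m, but 4 places keeps it to 1.35 m.

4 decimal places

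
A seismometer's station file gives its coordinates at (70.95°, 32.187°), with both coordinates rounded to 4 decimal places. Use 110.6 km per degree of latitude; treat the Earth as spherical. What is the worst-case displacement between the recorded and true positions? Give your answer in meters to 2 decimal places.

Rounding to 4 decimal places leaves each coordinate within ±5e-05° of the true value.
N–S: 5e-05° × 110600 m/° = 5.53 m.
East–west component at 70.95°: 5e-05° × 110600 × cos 70.95° ≈ 5e-05 × 36099.1 ≈ 1.80495 m.
The two errors are perpendicular, so the maximum displacement is √(5.53² + 1.80495²) ≈ 5.81711 m.

5.82 meters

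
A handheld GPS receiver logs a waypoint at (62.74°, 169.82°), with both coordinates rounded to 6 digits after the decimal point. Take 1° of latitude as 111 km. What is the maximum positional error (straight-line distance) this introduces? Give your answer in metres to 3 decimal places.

Rounding to 6 decimal places leaves each coordinate within ±5e-07° of the true value.
North–south component: 5e-07° × 111000 = 0.0555 m.
East–west component at 62.74°: 5e-07° × 111000 × cos 62.74° ≈ 5e-07 × 50841.2 ≈ 0.0254206 m.
The two errors are perpendicular, so the maximum displacement is √(0.0555² + 0.0254206²) ≈ 0.0610447 m.

0.061 metres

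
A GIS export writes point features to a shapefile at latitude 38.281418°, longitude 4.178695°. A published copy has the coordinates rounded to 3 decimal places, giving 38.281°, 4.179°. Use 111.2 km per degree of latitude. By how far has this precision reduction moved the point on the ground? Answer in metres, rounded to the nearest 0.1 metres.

Δlat = 38.281418 − 38.281 = +0.000418°; Δlon = 4.178695 − 4.179 = -0.000305°.
North–south shift: 0.000418 × 111200 = 46.4816 m.
E–W at 38.281°: -0.000305° × 111200 × cos 38.281° = -0.000305 × 111200 × 0.7850 ≈ -26.6234 m.
Distance: √(46.4816² + 26.6234²) ≈ 53.5663 m.

53.6 metres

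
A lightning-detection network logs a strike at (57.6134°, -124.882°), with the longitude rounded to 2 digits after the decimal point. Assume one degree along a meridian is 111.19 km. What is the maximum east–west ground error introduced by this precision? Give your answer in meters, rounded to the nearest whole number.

298 meters

Rounding to 2 decimal places leaves the longitude within ±0.005° of the true value.
One degree of longitude at 57.6134° is 111190 × cos 57.6134° ≈ 111190 × 0.5356 = 59556.6 m.
Maximum E–W displacement: 0.005 × 59556.6 = 297.783 m.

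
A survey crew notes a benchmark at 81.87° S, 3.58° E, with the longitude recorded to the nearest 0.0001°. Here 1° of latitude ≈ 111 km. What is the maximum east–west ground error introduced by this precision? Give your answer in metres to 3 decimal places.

Rounding to 4 decimal places leaves the longitude within ±5e-05° of the true value.
One degree of longitude at 81.87° is 111000 × cos 81.87° ≈ 111000 × 0.1414 = 15697.6 m.
East–west error: 5e-05° × 15697.6 m/° ≈ 0.784879 m.

0.785 metres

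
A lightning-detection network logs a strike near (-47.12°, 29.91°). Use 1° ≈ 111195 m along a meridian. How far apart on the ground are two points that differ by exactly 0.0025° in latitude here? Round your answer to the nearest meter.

0.0025° × 111195 m/° = 277.988 m.

278 meters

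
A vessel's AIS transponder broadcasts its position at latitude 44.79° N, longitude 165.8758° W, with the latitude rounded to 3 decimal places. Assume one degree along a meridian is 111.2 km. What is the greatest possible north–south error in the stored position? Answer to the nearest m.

56 m

Rounding to 3 decimal places leaves the latitude within ±0.0005° of the true value.
Along the meridian that is 0.0005° × 111200 m/° = 55.6 m.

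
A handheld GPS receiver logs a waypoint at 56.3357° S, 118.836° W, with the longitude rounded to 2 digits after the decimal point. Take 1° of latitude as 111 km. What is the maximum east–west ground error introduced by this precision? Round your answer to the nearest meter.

308 meters

Rounding to 2 decimal places leaves the longitude within ±0.005° of the true value.
One degree of longitude at 56.3357° is 111000 × cos 56.3357° ≈ 111000 × 0.5543 = 61530.2 m.
So at most 0.005° × 61530.2 ≈ 307.651 m east–west.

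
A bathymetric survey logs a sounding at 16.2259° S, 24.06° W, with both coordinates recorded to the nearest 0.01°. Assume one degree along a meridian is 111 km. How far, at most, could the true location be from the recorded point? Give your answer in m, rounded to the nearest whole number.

769 m

Rounding to 2 decimal places leaves each coordinate within ±0.005° of the true value.
N–S: 0.005° × 111000 m/° = 555 m.
Longitude error → 0.005 × 111000 × cos 16.2259° = 0.005 × 111000 × 0.9602 ≈ 532.893 m.
Combining orthogonally: (555² + 532.893²)^½ ≈ 769.415 m.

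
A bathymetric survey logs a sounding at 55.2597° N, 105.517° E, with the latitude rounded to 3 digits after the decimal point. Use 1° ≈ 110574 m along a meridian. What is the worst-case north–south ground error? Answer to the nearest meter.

Rounding to 3 decimal places leaves the latitude within ±0.0005° of the true value.
Along the meridian that is 0.0005° × 110574 m/° = 55.287 m.

55 meters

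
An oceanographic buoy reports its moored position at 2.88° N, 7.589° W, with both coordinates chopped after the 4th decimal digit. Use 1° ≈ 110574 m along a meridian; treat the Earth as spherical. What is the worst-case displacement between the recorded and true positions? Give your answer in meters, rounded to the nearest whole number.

Truncating at 4 decimal places can drop up to a full unit in the last place, so each coordinate may be off by as much as 0.0001°.
Latitude error → 0.0001 × 110574 = 11.0574 m along the meridian.
East–west component at 2.88°: 0.0001° × 110574 × cos 2.88° ≈ 0.0001 × 110434 ≈ 11.0434 m.
The two errors are perpendicular, so the maximum displacement is √(11.0574² + 11.0434²) ≈ 15.6277 m.

16 meters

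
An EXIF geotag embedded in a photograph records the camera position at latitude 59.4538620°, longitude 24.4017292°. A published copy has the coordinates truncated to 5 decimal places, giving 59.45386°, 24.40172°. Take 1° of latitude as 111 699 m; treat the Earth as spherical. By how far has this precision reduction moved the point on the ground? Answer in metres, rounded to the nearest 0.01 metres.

0.57 metres

The latitude changed by +0.0000020° and the longitude by +0.0000092°.
North–south shift: 0.0000020 × 111699 = 0.223398 m.
E–W at 59.4539°: 0.0000092° × 111699 × cos 59.4539° = 0.0000092 × 111699 × 0.5082 ≈ 0.522275 m.
Combined displacement = (0.223398² + 0.522275²)^½ ≈ 0.568047 m.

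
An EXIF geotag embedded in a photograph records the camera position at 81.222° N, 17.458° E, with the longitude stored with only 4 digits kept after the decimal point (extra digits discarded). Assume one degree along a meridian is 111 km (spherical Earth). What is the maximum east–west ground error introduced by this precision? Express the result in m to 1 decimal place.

1.7 m

Truncating at 4 decimal places can drop up to a full unit in the last place, so the longitude may be off by as much as 0.0001°.
Parallels shrink by cos φ, so at 81.222° a degree of longitude is 111000 × 0.1526 ≈ 16939.3 m.
So at most 0.0001° × 16939.3 ≈ 1.69393 m east–west.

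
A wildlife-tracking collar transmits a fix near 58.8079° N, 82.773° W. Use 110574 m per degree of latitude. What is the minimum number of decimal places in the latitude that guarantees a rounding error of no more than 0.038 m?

One degree of latitude covers 110574 m.
N decimal places → at most half a unit in the last place, 0.5 × 10⁻ᴺ° = 110574/2 × 10⁻ᴺ m.
Setting 55287 × 10⁻ᴺ ≤ 0.038 gives 10ᴺ ≥ 1.455e+06, i.e. N ≥ 6.16.
So 7 decimal places suffice (0.00553 m); 6 would allow up to 0.0553 m.

7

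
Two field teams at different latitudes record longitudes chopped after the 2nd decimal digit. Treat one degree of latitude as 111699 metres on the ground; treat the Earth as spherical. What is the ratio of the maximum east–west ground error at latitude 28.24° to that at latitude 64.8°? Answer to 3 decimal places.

Truncating at 2 decimal places can drop up to a full unit in the last place, so the longitude may be off by as much as 0.01°.
Error at 28.24° = 0.01° × 111699 × cos 28.24° ≈ 1117 × 0.8810 = 984.04 m.
Error at 64.8° = 0.01° × 111699 × cos 64.8° ≈ 1117 × 0.4258 = 475.59 m.
The ratio reduces to cos 28.24° / cos 64.8° = 0.8810/0.4258 ≈ 2.0691.

2.069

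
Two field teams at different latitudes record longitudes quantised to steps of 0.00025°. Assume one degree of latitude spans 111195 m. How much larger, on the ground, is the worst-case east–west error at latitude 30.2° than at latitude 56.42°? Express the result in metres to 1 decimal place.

4.3 metres

With a 0.00025° grid the true value lies within half a step, ±0.00025°/2 = ±0.000125°, of the stored one.
Error at 30.2° = 0.000125° × 111195 × cos 30.2° ≈ 13.899 × 0.8643 = 12.013 m.
At 56.42°: 0.000125° × 111195 × cos 56.42° = 0.000125 × 111195 × 0.5531 ≈ 7.6878 m.
So the lower-latitude error exceeds the higher by 12.013 − 7.6878 = 4.3251 m.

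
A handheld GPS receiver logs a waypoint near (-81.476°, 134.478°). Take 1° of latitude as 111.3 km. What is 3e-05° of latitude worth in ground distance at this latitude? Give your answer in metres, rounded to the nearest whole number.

3e-05° × 111300 m/° = 3.339 m.

3 metres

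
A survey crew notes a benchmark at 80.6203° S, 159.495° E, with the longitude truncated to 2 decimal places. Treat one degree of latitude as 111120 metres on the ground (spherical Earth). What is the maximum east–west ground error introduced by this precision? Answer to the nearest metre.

Truncating at 2 decimal places can drop up to a full unit in the last place, so the longitude may be off by as much as 0.01°.
At latitude 80.6203° a degree of longitude spans 111120 m × cos 80.6203° = 111120 × 0.1630 ≈ 18109.9 m.
East–west error: 0.01° × 18109.9 m/° ≈ 181.099 m.

181 metres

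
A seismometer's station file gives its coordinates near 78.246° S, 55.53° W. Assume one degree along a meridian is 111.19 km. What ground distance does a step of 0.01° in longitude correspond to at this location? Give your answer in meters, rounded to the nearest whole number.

At 78.246° a degree of longitude is 111190 × cos 78.246° ≈ 22650.5 m, so 0.01° corresponds to 226.505 m.

227 meters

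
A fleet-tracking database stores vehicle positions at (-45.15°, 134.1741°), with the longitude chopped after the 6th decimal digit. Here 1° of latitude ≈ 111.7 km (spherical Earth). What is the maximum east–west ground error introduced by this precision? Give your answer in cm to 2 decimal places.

Truncating at 6 decimal places can drop up to a full unit in the last place, so the longitude may be off by as much as 1e-06°.
One degree of longitude at 45.15° is 111700 × cos 45.15° ≈ 111700 × 0.7053 = 78776.8 m.
So at most 1e-06° × 78776.8 ≈ 0.0787768 m east–west.
That is 0.0787768 m = 7.8777 cm.

7.88 cm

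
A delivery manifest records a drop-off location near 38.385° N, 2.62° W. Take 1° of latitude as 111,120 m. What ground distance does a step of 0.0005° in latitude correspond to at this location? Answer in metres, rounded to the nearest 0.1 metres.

0.0005° × 111120 m/° = 55.56 m.

55.6 metres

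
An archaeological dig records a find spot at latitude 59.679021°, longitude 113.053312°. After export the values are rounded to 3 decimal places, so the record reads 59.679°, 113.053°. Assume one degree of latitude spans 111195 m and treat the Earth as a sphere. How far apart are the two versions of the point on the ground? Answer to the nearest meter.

18 meters

Δlat = 59.679021 − 59.679 = +0.000021°; Δlon = 113.053312 − 113.053 = +0.000312°.
North–south shift: 0.000021 × 111195 = 2.33509 m.
E–W at 59.679°: 0.000312° × 111195 × cos 59.679° = 0.000312 × 111195 × 0.5048 ≈ 17.5145 m.
Hypotenuse of the two orthogonal shifts: √(2.33509² + 17.5145²) = 17.6694 m.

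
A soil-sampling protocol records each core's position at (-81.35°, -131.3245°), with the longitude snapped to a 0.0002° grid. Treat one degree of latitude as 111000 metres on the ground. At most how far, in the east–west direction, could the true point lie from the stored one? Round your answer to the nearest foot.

5 feet

With a 0.0002° grid the true value lies within half a step, ±0.0002°/2 = ±0.0001°, of the stored one.
At latitude 81.35° a degree of longitude spans 111000 m × cos 81.35° = 111000 × 0.1504 ≈ 16694.2 m.
Maximum E–W displacement: 0.0001 × 16694.2 = 1.66942 m.
In feet: 1.66942 m ÷ 0.3048 ≈ 5.4771 ft.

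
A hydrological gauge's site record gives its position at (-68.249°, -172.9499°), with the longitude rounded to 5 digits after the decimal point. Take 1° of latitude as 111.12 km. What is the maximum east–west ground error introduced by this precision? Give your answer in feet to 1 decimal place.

0.7 feet

Rounding to 5 decimal places leaves the longitude within ±5e-06° of the true value.
One degree of longitude at 68.249° is 111120 × cos 68.249° ≈ 111120 × 0.3706 = 41178.1 m.
So at most 5e-06° × 41178.1 ≈ 0.205891 m east–west.
Converting: 0.205891 m × 3.2808 ft/m ≈ 0.67549 ft.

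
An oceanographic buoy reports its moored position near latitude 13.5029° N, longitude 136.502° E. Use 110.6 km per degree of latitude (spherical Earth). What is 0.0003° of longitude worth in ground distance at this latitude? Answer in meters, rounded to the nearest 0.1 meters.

32.3 meters

0.0003° of longitude at 13.5029° is 0.0003 × 110600 × cos 13.5029° ≈ 0.0003 × 107543 = 32.2628 m.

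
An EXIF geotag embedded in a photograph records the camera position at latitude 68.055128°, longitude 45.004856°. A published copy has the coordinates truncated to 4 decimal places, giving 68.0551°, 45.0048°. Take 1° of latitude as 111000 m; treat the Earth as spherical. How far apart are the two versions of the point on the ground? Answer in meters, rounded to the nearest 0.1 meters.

3.9 meters

The latitude changed by +0.000028° and the longitude by +0.000056°.
North–south shift: 0.000028 × 111000 = 3.108 m.
East–west at this latitude: 0.000056° × 111000 × cos 68.0551° ≈ 0.000056 × 41482.3 = 2.32301 m.
Distance: √(3.108² + 2.32301²) ≈ 3.88021 m.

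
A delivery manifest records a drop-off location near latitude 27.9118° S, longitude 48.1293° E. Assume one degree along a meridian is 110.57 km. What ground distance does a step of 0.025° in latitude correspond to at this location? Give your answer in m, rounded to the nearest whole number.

0.025° × 110570 m/° = 2764.25 m.

2764 m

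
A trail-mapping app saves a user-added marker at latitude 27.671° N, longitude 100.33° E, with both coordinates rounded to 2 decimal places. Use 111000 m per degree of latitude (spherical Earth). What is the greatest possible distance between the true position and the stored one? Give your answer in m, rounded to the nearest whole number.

741 m

Rounding to 2 decimal places leaves each coordinate within ±0.005° of the true value.
Latitude error → 0.005 × 111000 = 555 m along the meridian.
E–W at 27.671°: 0.005° × 111000 × cos 27.671° = 0.005 × 111000 × 0.8856 ≈ 491.524 m.
Combining orthogonally: (555² + 491.524²)^½ ≈ 741.364 m.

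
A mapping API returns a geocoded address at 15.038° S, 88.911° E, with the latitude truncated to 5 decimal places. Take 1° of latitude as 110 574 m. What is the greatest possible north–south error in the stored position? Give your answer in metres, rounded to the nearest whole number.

1 metres

Truncating at 5 decimal places can drop up to a full unit in the last place, so the latitude may be off by as much as 1e-05°.
So the N–S error is at most 1e-05 × 110574 = 1.10574 m.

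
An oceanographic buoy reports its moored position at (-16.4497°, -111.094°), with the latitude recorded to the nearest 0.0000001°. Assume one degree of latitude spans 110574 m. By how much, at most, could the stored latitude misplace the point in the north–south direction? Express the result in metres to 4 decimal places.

Rounding to 7 decimal places leaves the latitude within ±5e-08° of the true value.
North–south distance: 5e-08° × 110574 m/° = 0.0055287 m.

0.0055 metres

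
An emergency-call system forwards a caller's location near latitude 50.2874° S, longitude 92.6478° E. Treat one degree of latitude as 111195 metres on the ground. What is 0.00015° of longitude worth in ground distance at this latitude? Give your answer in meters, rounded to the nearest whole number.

11 meters

0.00015° of longitude at 50.2874° is 0.00015 × 111195 × cos 50.2874° ≈ 0.00015 × 71046.6 = 10.657 m.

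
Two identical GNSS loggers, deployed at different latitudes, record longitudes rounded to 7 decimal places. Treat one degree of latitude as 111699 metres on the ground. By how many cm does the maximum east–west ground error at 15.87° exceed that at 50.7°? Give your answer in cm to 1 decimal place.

0.2 cm

Rounding to 7 decimal places leaves the longitude within ±5e-08° of the true value.
At 15.87°: 5e-08° × 111699 × cos 15.87° = 5e-08 × 111699 × 0.9619 ≈ 0.0053721 m.
At 50.7°: 5e-08° × 111699 × cos 50.7° = 5e-08 × 111699 × 0.6334 ≈ 0.0035374 m.
So the lower-latitude error exceeds the higher by 0.0053721 − 0.0035374 = 0.0018347 m.
That is 0.00183468 m = 0.18347 cm.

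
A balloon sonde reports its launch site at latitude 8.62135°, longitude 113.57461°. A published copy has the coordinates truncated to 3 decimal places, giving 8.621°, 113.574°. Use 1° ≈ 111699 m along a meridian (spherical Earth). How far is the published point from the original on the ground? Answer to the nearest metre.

The latitude changed by +0.00035° and the longitude by +0.00061°.
North–south shift: 0.00035 × 111699 = 39.0946 m.
East–west at this latitude: 0.00061° × 111699 × cos 8.621° ≈ 0.00061 × 110437 = 67.3666 m.
Hypotenuse of the two orthogonal shifts: √(39.0946² + 67.3666²) = 77.8887 m.

78 metres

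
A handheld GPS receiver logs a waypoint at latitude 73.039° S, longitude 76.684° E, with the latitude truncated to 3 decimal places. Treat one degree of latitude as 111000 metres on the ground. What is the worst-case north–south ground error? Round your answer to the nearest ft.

Truncating at 3 decimal places can drop up to a full unit in the last place, so the latitude may be off by as much as 0.001°.
North–south distance: 0.001° × 111000 m/° = 111 m.
In feet: 111 m ÷ 0.3048 ≈ 364.17 ft.

364 ft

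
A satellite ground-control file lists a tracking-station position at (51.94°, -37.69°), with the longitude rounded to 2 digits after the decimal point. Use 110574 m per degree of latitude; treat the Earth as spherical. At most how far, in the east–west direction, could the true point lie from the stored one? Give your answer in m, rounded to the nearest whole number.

Rounding to 2 decimal places leaves the longitude within ±0.005° of the true value.
Parallels shrink by cos φ, so at 51.94° a degree of longitude is 110574 × 0.6165 ≈ 68167.4 m.
East–west error: 0.005° × 68167.4 m/° ≈ 340.837 m.

341 m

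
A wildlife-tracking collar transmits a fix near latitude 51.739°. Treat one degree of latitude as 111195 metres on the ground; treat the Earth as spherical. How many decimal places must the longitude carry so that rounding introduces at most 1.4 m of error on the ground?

At 51.739° one degree of longitude covers 111195 × cos 51.739° ≈ 111195 × 0.6192 ≈ 68856.9 m.
With N decimal places the half-ulp bound is 0.5·10⁻ᴺ°, or 0.5·10⁻ᴺ × 68856.9 m on the ground.
Need 0.5 × 68856.9 × 10⁻ᴺ ≤ 1.4 → 10⁻ᴺ ≤ 4.066e-05, so N ≥ 4.39.
At 4 places the error can reach 3.44 m, but 5 places keeps it to 0.344 m.

5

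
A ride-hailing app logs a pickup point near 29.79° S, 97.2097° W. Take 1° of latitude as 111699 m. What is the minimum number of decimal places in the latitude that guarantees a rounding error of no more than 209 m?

One degree of latitude covers 111699 m.
N decimal places → at most half a unit in the last place, 0.5 × 10⁻ᴺ° = 111699/2 × 10⁻ᴺ m.
Setting 55849.5 × 10⁻ᴺ ≤ 209 gives 10ᴺ ≥ 267.2, i.e. N ≥ 2.43.
So 3 decimal places suffice (55.8 m); 2 would allow up to 558 m.

3 decimal places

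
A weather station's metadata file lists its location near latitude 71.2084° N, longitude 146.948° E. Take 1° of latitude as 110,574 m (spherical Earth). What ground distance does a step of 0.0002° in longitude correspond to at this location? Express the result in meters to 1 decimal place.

7.1 meters

One degree of longitude here spans 110574 × cos 71.2084° = 110574 × 0.3221 ≈ 35618.9 m; 0.0002° of that is 7.12377 m.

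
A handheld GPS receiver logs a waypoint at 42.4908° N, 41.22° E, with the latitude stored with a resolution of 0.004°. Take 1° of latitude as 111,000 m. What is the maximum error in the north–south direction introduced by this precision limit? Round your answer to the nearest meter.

222 meters

With a 0.004° grid the true value lies within half a step, ±0.004°/2 = ±0.002°, of the stored one.
North–south distance: 0.002° × 111000 m/° = 222 m.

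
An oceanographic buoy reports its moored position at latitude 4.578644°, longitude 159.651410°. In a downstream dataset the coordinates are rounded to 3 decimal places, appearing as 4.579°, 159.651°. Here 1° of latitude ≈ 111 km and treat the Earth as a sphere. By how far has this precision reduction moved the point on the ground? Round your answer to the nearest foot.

Δlat = 4.578644 − 4.579 = -0.000356°; Δlon = 159.651410 − 159.651 = +0.000410°.
N–S: -0.000356° × 111000 m/° = -39.516 m.
E–W at 4.579°: 0.000410° × 111000 × cos 4.579° = 0.000410 × 111000 × 0.9968 ≈ 45.3647 m.
Hypotenuse of the two orthogonal shifts: √(39.516² + 45.3647²) = 60.1621 m.
Converting: 60.1621 m × 3.2808 ft/m ≈ 197.38 ft.

197 feet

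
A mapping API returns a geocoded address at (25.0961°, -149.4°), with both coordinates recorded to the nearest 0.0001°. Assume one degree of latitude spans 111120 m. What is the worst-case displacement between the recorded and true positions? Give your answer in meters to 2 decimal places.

Rounding to 4 decimal places leaves each coordinate within ±5e-05° of the true value.
Latitude error → 5e-05 × 111120 = 5.556 m along the meridian.
East–west component at 25.0961°: 5e-05° × 111120 × cos 25.0961° ≈ 5e-05 × 100630 ≈ 5.0315 m.
Combining orthogonally: (5.556² + 5.0315²)^½ ≈ 7.49567 m.

7.50 meters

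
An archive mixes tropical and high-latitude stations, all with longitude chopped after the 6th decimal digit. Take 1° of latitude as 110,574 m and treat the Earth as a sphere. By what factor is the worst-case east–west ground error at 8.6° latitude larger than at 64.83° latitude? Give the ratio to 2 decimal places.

2.32

Truncating at 6 decimal places can drop up to a full unit in the last place, so the longitude may be off by as much as 1e-06°.
Error at 8.6° = 1e-06° × 110574 × cos 8.6° ≈ 0.11057 × 0.9888 = 0.10933 m.
Error at 64.83° = 1e-06° × 110574 × cos 64.83° ≈ 0.11057 × 0.4253 = 0.047028 m.
Ratio: 0.10933 / 0.047028 = cos 8.6° / cos 64.83° ≈ 2.3248.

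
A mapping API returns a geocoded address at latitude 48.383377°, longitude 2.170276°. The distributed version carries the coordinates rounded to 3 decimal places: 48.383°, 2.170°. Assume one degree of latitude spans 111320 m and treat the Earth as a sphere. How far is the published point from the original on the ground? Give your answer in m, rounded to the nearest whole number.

Δlat = 48.383377 − 48.383 = +0.000377°; Δlon = 2.170276 − 2.170 = +0.000276°.
N–S: 0.000377° × 111320 m/° = 41.9676 m.
E–W at 48.383°: 0.000276° × 111320 × cos 48.383° = 0.000276 × 111320 × 0.6641 ≈ 20.4055 m.
Distance: √(41.9676² + 20.4055²) ≈ 46.6655 m.

47 m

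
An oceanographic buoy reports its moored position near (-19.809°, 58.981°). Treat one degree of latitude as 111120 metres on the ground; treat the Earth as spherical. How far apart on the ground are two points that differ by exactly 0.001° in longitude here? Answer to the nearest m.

105 m

One degree of longitude here spans 111120 × cos 19.809° = 111120 × 0.9408 ≈ 104545 m; 0.001° of that is 104.545 m.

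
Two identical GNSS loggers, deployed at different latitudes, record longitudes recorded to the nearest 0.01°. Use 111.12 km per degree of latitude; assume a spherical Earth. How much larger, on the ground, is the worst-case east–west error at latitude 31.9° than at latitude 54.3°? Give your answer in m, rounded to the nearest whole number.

Rounding to 2 decimal places leaves the longitude within ±0.005° of the true value.
At 31.9°: 0.005° × 111120 × cos 31.9° = 0.005 × 111120 × 0.8490 ≈ 471.69 m.
Error at 54.3° = 0.005° × 111120 × cos 54.3° ≈ 555.6 × 0.5835 = 324.22 m.
Difference: 471.69 − 324.22 = 147.47 m.

147 m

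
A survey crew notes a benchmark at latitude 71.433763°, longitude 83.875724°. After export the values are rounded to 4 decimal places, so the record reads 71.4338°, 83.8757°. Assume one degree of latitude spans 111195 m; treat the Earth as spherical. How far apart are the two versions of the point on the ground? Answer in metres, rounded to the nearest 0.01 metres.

4.20 metres

The latitude changed by -0.000037° and the longitude by +0.000024°.
N–S: -0.000037° × 111195 m/° = -4.11422 m.
E–W at 71.4338°: 0.000024° × 111195 × cos 71.4338° = 0.000024 × 111195 × 0.3184 ≈ 0.849708 m.
Distance: √(4.11422² + 0.849708²) ≈ 4.20104 m.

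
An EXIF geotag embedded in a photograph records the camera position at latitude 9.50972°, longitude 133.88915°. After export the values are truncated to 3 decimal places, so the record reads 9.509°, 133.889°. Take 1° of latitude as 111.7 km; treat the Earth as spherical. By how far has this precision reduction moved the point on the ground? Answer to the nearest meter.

82 meters

Δlat = 9.50972 − 9.509 = +0.00072°; Δlon = 133.88915 − 133.889 = +0.00015°.
N–S: 0.00072° × 111700 m/° = 80.424 m.
East–west at this latitude: 0.00015° × 111700 × cos 9.509° ≈ 0.00015 × 110165 = 16.5248 m.
Distance: √(80.424² + 16.5248²) ≈ 82.1041 m.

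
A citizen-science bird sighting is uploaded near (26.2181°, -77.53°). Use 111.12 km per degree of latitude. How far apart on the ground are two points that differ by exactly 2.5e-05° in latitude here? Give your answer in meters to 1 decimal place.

2.5e-05° × 111120 m/° = 2.778 m.

2.8 meters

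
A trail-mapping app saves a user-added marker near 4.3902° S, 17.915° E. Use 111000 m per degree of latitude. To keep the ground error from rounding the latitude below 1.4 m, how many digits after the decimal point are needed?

5 decimal places

One degree of latitude covers 111000 m.
N decimal places → at most half a unit in the last place, 0.5 × 10⁻ᴺ° = 111000/2 × 10⁻ᴺ m.
Setting 55500 × 10⁻ᴺ ≤ 1.4 gives 10ᴺ ≥ 3.964e+04, i.e. N ≥ 4.60.
So 5 decimal places suffice (0.555 m); 4 would allow up to 5.55 m.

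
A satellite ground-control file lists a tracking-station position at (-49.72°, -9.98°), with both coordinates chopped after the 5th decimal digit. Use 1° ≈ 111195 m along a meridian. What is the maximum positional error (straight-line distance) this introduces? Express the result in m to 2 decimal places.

1.32 m

Truncating at 5 decimal places can drop up to a full unit in the last place, so each coordinate may be off by as much as 1e-05°.
N–S: 1e-05° × 111195 m/° = 1.11195 m.
E–W at 49.72°: 1e-05° × 111195 × cos 49.72° = 1e-05 × 111195 × 0.6465 ≈ 0.718902 m.
The two errors are perpendicular, so the maximum displacement is √(1.11195² + 0.718902²) ≈ 1.3241 m.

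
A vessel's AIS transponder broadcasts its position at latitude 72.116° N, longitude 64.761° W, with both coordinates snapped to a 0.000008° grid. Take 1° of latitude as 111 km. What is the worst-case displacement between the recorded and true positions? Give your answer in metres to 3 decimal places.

With a 0.000008° grid the true value lies within half a step, ±0.000008°/2 = ±4e-06°, of the stored one.
North–south component: 4e-06° × 111000 = 0.444 m.
Longitude error → 4e-06 × 111000 × cos 72.116° = 4e-06 × 111000 × 0.3071 ≈ 0.136348 m.
The two errors are perpendicular, so the maximum displacement is √(0.444² + 0.136348²) ≈ 0.464464 m.

0.464 metres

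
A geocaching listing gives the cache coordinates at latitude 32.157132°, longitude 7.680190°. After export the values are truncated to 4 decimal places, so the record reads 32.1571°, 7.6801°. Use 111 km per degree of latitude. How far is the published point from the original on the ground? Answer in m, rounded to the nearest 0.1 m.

Δlat = 32.157132 − 32.1571 = +0.000032°; Δlon = 7.680190 − 7.6801 = +0.000090°.
N–S: 0.000032° × 111000 m/° = 3.552 m.
E–W at 32.1571°: 0.000090° × 111000 × cos 32.1571° = 0.000090 × 111000 × 0.8466 ≈ 8.45745 m.
Combined displacement = (3.552² + 8.45745²)^½ ≈ 9.17307 m.

9.2 m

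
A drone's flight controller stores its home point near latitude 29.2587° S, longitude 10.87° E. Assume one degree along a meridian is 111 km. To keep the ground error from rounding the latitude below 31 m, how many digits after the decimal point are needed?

One degree of latitude covers 111000 m.
N decimal places → at most half a unit in the last place, 0.5 × 10⁻ᴺ° = 111000/2 × 10⁻ᴺ m.
Need 0.5 × 111000 × 10⁻ᴺ ≤ 31 → 10⁻ᴺ ≤ 5.586e-04, so N ≥ 3.25.
So 4 decimal places suffice (5.55 m); 3 would allow up to 55.5 m.

4 decimal places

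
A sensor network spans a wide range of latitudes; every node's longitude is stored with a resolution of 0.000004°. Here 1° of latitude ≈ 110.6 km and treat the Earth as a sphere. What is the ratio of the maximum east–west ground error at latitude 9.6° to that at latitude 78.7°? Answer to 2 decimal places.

5.03

With a 0.000004° grid the true value lies within half a step, ±0.000004°/2 = ±2e-06°, of the stored one.
Error at 9.6° = 2e-06° × 110600 × cos 9.6° ≈ 0.2212 × 0.9860 = 0.2181 m.
At 78.7°: 2e-06° × 110600 × cos 78.7° = 2e-06 × 110600 × 0.1959 ≈ 0.043343 m.
The ratio reduces to cos 9.6° / cos 78.7° = 0.9860/0.1959 ≈ 5.0320.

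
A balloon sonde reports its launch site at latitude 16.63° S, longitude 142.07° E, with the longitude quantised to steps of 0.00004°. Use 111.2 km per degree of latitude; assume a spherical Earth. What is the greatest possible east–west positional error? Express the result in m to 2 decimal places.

With a 0.00004° grid the true value lies within half a step, ±0.00004°/2 = ±2e-05°, of the stored one.
At latitude 16.63° a degree of longitude spans 111200 m × cos 16.63° = 111200 × 0.9582 ≈ 106549 m.
Maximum E–W displacement: 2e-05 × 106549 = 2.13098 m.

2.13 m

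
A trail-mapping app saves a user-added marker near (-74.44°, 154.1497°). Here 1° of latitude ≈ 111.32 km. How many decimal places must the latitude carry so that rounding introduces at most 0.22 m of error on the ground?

One degree of latitude covers 111320 m.
Rounding to N decimal places gives at most 0.5 × 10⁻ᴺ degrees of error, i.e. 0.5 × 10⁻ᴺ × 111320 m.
Setting 55660 × 10⁻ᴺ ≤ 0.22 gives 10ᴺ ≥ 2.53e+05, i.e. N ≥ 5.40.
At 5 places the error can reach 0.557 m, but 6 places keeps it to 0.0557 m.

6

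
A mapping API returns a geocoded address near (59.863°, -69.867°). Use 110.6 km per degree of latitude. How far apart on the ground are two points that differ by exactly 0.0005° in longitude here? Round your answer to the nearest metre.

0.0005° of longitude at 59.863° is 0.0005 × 110600 × cos 59.863° ≈ 0.0005 × 55528.9 = 27.7644 m.

28 metres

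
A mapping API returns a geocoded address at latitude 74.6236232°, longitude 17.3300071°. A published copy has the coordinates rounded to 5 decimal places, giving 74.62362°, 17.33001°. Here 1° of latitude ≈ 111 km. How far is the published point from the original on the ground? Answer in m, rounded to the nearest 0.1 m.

0.4 m

Δlat = 74.6236232 − 74.62362 = +0.0000032°; Δlon = 17.3300071 − 17.33001 = -0.0000029°.
North–south shift: 0.0000032 × 111000 = 0.3552 m.
E–W at 74.6236°: -0.0000029° × 111000 × cos 74.6236° = -0.0000029 × 111000 × 0.2652 ≈ -0.0853546 m.
Hypotenuse of the two orthogonal shifts: √(0.3552² + 0.0853546²) = 0.365311 m.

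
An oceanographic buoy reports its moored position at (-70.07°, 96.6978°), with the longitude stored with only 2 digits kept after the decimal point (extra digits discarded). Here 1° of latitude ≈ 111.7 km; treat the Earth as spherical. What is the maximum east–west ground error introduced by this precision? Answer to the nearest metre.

Truncating at 2 decimal places can drop up to a full unit in the last place, so the longitude may be off by as much as 0.01°.
Parallels shrink by cos φ, so at 70.07° a degree of longitude is 111700 × 0.3409 ≈ 38075.4 m.
Maximum E–W displacement: 0.01 × 38075.4 = 380.754 m.

381 metres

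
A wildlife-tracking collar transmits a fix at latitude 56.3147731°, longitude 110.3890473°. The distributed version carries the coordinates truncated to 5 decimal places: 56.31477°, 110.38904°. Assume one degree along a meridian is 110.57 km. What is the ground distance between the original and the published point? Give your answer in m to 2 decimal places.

The latitude changed by +0.0000031° and the longitude by +0.0000073°.
N–S: 0.0000031° × 110570 m/° = 0.342767 m.
East–west at this latitude: 0.0000073° × 110570 × cos 56.3148° ≈ 0.0000073 × 61325.4 = 0.447676 m.
Combined displacement = (0.342767² + 0.447676²)^½ ≈ 0.563829 m.

0.56 m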